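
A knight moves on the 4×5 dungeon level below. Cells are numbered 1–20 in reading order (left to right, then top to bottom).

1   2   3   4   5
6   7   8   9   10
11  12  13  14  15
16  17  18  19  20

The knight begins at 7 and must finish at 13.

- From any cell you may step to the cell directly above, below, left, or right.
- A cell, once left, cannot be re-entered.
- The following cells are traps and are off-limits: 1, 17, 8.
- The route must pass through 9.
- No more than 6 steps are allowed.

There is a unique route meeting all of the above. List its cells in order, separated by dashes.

The budget equals the shortest possible length, so every move has to be on a shortest route through the required cells.
Route from 7: up to 2, 2× right (reaching 4), 2× down (reaching 14), left to 13 — 6 moves in all.
Check: all required cells visited; 6 ≤ 6 moves.

7 - 2 - 3 - 4 - 9 - 14 - 13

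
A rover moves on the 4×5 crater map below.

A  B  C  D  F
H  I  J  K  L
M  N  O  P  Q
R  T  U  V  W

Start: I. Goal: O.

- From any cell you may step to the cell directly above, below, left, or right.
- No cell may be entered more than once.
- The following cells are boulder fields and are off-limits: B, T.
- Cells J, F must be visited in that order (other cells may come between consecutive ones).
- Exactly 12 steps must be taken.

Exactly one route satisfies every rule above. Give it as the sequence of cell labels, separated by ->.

The waypoints must appear in the order J, F, with no cell reused.
Route from I: right 1 to J, up 1 to C, right 2 to F, down 1 to L, left 1 to K, down 1 to P, right 1 to Q, down 1 to W, left 2 to U, up 1 to O — 12 moves in all.
Check: order respected (J at step 1, F at step 4); 12 moves as required.

I -> J -> C -> D -> F -> L -> K -> P -> Q -> W -> V -> U -> O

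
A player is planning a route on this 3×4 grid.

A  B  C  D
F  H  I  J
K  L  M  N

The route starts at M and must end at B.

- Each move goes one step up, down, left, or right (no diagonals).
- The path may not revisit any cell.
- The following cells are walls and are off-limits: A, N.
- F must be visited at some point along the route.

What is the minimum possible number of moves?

Any route passes through F somewhere between M and B. Summing Manhattan distances along the two legs (M → F → B) gives a lower bound of 3 + 2 = 5 moves.
A route of 5 moves achieves this: M → L → K → F → H → B.
Since 5 matches the lower bound, it is optimal.

5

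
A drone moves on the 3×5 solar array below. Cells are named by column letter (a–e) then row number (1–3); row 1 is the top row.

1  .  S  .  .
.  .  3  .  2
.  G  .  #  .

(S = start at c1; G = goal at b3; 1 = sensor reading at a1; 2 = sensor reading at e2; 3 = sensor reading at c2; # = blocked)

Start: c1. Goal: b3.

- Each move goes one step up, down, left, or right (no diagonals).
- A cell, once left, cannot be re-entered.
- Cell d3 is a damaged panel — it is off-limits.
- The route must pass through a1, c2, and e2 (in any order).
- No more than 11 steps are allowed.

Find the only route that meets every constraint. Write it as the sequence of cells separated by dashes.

The 11-move cap with required stops at a1, c2, e2 leaves no slack for detours.
Route from c1: right 2 to e1, down 1 to e2, left 3 to b2, up 1 to b1, left 1 to a1, down 2 to a3, right 1 to b3 — 11 moves in all.
Check: all required cells visited; 11 ≤ 11 moves.

c1 - d1 - e1 - e2 - d2 - c2 - b2 - b1 - a1 - a2 - a3 - b3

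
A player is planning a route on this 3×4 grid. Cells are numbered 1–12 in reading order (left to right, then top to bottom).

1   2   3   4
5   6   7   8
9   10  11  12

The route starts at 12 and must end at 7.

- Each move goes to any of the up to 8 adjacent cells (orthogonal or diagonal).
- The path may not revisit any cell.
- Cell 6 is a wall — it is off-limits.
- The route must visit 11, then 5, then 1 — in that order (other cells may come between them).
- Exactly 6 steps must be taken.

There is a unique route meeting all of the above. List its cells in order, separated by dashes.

12 - 11 - 10 - 5 - 1 - 2 - 7

The waypoints must appear in the order 11, 5, 1, with no cell reused.
Route from 12: 2× left (reaching 10), up-left to 5, up to 1, right to 2, down-right to 7 — 6 moves in all.
Check: order respected (11 at step 1, 5 at step 3, 1 at step 4); 6 moves as required.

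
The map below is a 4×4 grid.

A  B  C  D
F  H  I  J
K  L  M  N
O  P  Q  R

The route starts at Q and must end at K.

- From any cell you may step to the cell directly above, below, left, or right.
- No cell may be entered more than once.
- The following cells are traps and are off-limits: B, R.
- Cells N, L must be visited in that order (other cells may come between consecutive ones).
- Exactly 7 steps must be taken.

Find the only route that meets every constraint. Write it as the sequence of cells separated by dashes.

The waypoints must appear in the order N, L, with no cell reused.
Route from Q: up to M, right to N, up to J, 2× left (reaching H), down to L, left to K — 7 moves in all.
Check: order respected (N at step 2, L at step 6); 7 moves as required.

Q - M - N - J - I - H - L - K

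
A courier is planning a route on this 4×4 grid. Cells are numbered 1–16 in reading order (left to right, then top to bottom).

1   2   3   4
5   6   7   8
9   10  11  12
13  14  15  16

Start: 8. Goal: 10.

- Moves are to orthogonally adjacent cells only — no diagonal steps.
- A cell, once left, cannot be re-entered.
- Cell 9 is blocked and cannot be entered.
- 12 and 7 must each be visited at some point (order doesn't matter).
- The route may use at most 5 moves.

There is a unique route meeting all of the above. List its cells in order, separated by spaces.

8 12 11 7 6 10

The 5-move cap with required stops at 12, 7 leaves no slack for detours.
Route from 8: down 1 to 12, left 1 to 11, up 1 to 7, left 1 to 6, down 1 to 10 — 5 moves in all.
Check: all required cells visited; 5 ≤ 5 moves.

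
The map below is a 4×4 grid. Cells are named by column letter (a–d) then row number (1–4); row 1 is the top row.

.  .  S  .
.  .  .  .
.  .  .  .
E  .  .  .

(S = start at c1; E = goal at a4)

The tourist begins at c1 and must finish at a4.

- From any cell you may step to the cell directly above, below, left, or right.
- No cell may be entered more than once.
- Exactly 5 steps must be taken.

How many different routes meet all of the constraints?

Need simple routes of exactly 5 moves from c1 to a4 (Manhattan distance 5, so 0 moves are spent on a detour and 0 undoing it).
Branch systematically from the start, pruning whenever the remaining move budget drops below the Manhattan distance to a4 or differs from it in parity. Grouping the completions by first move — via c2: 6; via b1: 4 (no valid completion starts via d1) — and summing: 6 + 4 = 10.
That gives 10 routes.

10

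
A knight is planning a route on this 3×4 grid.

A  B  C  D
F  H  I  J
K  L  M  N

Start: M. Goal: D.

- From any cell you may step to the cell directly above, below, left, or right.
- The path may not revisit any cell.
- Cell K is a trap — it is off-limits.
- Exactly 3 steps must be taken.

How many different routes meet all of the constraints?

3

Need simple routes of exactly 3 moves from M to D (Manhattan distance 3, so 0 moves are spent on a detour and 0 undoing it).
Enumerating: M I C D | M I J D | M N J D.
That gives 3 routes.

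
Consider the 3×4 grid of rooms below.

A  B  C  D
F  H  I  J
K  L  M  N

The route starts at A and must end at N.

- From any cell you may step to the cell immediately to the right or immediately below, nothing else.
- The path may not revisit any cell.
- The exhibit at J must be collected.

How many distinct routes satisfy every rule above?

4

A right/down-only route from A to N makes exactly 2 down-moves and 3 right-moves in some order.
With no other constraints that would be C(5,2) = 10 routes.
Split at J and multiply the segment counts: A→J: 4; J→N: 1; product = 4.
That gives 4 routes.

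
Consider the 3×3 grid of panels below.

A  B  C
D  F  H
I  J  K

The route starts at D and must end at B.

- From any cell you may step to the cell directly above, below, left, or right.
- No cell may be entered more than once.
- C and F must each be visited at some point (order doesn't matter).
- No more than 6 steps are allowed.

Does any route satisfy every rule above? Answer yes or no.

yes

One route that works: D → F → H → C → B.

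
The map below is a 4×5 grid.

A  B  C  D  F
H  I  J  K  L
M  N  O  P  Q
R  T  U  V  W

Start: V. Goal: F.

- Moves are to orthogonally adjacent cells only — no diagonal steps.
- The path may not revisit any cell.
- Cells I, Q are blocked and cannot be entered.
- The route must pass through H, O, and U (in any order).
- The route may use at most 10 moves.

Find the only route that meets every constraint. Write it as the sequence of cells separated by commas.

Any route must reach H, O, and U and still end at F within 10 moves, so the order of the required stops is forced.
Route from V: left 1 to U, up 1 to O, left 2 to M, up 2 to A, right 4 to F — 10 moves in all.
Check: all required cells visited; 10 ≤ 10 moves.

V, U, O, N, M, H, A, B, C, D, F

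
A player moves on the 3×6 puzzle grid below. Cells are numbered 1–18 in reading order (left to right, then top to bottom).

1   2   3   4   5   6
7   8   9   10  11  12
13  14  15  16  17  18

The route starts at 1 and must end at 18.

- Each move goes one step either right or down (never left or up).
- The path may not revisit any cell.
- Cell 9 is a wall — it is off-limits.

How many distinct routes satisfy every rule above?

9

A right/down-only route from 1 to 18 makes exactly 2 down-moves and 5 right-moves in some order.
With no other constraints that would be C(7,2) = 21 routes.
Subtract routes through each blocked cell (inclusion–exclusion for overlaps): − through 9: 12 → 9.
That gives 9 routes.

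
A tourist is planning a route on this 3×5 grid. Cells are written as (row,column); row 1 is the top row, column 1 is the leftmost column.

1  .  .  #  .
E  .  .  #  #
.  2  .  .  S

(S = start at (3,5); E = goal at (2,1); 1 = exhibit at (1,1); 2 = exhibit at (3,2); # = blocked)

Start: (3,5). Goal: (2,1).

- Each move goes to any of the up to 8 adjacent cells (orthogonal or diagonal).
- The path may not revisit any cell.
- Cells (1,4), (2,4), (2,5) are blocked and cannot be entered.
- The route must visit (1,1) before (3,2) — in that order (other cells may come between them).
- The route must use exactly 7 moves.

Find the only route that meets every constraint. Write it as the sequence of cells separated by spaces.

The waypoints must appear in the order (1,1), (3,2), with no cell reused.
Route from (3,5): left 1 to (3,4), up-left 2 to (1,2), left 1 to (1,1), down-right 1 to (2,2), down 1 to (3,2), up-left 1 to (2,1) — 7 moves in all.
Check: order respected (1 at step 4, 2 at step 6); 7 moves as required.

(3,5) (3,4) (2,3) (1,2) (1,1) (2,2) (3,2) (2,1)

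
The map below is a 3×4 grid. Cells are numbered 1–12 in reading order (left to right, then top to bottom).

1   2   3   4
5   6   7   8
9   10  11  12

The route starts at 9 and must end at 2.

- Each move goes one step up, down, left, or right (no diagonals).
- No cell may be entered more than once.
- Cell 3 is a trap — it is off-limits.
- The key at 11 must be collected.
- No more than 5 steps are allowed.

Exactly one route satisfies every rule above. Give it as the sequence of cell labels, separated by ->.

9 -> 10 -> 11 -> 7 -> 6 -> 2

Any route must reach 11 and still end at 2 within 5 moves, so the order of the required stops is forced.
Route from 9: right 2 to 11, up 1 to 7, left 1 to 6, up 1 to 2 — 5 moves in all.
Check: all required cells visited; 5 ≤ 5 moves.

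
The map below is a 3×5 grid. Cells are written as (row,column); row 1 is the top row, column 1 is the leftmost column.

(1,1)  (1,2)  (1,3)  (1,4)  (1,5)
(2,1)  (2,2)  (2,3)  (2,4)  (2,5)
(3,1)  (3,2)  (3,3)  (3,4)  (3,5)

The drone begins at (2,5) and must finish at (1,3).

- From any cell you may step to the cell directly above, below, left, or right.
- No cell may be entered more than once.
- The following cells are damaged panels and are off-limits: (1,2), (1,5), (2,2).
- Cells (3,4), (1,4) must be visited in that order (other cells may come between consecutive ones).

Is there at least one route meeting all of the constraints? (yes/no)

yes

One route that works: (2,5) → (3,5) → (3,4) → (2,4) → (1,4) → (1,3).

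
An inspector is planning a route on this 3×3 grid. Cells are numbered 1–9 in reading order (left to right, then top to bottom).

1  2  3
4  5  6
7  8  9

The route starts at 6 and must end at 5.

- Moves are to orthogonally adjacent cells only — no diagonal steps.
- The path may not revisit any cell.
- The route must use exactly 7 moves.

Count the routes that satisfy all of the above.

2

Need simple routes of exactly 7 moves from 6 to 5 (Manhattan distance 1, so 3 moves are spent on a detour and 3 undoing it).
Enumerating: 6 3 2 1 4 7 8 5 | 6 9 8 7 4 1 2 5.
That gives 2 routes.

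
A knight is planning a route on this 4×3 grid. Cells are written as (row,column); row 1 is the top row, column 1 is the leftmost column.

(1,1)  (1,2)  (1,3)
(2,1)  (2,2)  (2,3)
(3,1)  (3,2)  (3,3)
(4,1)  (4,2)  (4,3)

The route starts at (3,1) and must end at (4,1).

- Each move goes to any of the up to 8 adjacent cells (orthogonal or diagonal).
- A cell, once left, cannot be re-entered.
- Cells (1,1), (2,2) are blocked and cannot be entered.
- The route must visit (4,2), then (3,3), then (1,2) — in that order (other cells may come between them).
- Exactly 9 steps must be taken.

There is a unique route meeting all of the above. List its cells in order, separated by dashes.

(3,1) - (4,2) - (4,3) - (3,3) - (2,3) - (1,3) - (1,2) - (2,1) - (3,2) - (4,1)

The waypoints must appear in the order (4,2), (3,3), (1,2), with no cell reused.
Route from (3,1): down-right 1 to (4,2), right 1 to (4,3), up 3 to (1,3), left 1 to (1,2), down-left 1 to (2,1), down-right 1 to (3,2), down-left 1 to (4,1) — 9 moves in all.
Check: order respected ((4,2) at step 1, (3,3) at step 3, (1,2) at step 6); 9 moves as required.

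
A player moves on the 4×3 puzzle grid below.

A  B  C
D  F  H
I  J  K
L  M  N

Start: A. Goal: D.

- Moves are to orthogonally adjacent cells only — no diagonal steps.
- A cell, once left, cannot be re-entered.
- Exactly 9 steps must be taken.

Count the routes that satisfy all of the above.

9

Need simple routes of exactly 9 moves from A to D (Manhattan distance 1, so 4 moves are spent on a detour and 4 undoing it).
Branch systematically from the start, pruning whenever the remaining move budget drops below the Manhattan distance to D or differs from it in parity. Every completion starts via B: 9 (no valid completion starts via D).
That gives 9 routes.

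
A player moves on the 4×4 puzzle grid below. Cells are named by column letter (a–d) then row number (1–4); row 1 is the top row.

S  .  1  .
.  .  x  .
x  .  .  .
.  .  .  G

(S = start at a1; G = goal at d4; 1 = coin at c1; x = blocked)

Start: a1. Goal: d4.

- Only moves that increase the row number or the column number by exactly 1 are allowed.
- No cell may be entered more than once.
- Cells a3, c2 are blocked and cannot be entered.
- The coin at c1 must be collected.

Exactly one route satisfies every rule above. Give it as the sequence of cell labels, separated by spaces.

a1 b1 c1 d1 d2 d3 d4

Moves only go right or down, so the column and row indices never decrease.
Route from a1: right 3 to d1, down 3 to d4 — 6 moves in all.
Check: all required cells visited.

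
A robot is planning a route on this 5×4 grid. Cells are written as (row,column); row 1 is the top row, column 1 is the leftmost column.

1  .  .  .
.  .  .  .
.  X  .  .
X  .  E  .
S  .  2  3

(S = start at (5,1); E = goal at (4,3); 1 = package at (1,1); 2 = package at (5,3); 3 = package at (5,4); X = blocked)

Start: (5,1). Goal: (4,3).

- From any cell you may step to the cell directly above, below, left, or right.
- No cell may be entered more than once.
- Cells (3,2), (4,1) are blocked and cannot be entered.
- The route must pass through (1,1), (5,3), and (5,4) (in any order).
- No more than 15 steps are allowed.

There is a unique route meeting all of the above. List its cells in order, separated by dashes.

(5,1) - (5,2) - (5,3) - (5,4) - (4,4) - (3,4) - (2,4) - (1,4) - (1,3) - (1,2) - (1,1) - (2,1) - (2,2) - (2,3) - (3,3) - (4,3)

The 15-move cap with required stops at (1,1), (5,3), (5,4) leaves no slack for detours.
Route from (5,1): right 3 to (5,4), up 4 to (1,4), left 3 to (1,1), down 1 to (2,1), right 2 to (2,3), down 2 to (4,3) — 15 moves in all.
Check: all required cells visited; 15 ≤ 15 moves.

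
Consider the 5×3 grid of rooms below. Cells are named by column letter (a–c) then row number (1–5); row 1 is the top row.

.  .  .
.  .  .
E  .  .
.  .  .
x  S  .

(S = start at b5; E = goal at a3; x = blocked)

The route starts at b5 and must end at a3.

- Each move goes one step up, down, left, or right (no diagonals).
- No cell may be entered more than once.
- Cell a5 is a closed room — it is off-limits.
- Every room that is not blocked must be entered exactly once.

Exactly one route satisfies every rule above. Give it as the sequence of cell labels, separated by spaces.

Need to visit all 14 open cells exactly once, starting at b5 and ending at a3.
Route from b5: right 1 to c5, up 4 to c1, left 2 to a1, down 1 to a2, right 1 to b2, down 2 to b4, left 1 to a4, up 1 to a3 — 13 moves in all.
Check: all 14 open cells covered.

b5 c5 c4 c3 c2 c1 b1 a1 a2 b2 b3 b4 a4 a3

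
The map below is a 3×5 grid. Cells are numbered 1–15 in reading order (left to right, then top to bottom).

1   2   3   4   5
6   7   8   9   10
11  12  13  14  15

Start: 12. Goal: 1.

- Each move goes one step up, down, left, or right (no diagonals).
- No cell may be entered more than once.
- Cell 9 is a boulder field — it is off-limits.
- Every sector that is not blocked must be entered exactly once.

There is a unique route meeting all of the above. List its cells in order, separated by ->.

Need to visit all 14 open cells exactly once, starting at 12 and ending at 1.
Cell 10 has only two open neighbours (5 and 15), so the path must pass straight through it: one of those is the cell it's entered from and the other is where it exits.
Route from 12: left to 11, up to 6, 2× right (reaching 8), down to 13, 2× right (reaching 15), 2× up (reaching 5), 4× left (reaching 1) — 13 moves in all.
Check: all 14 open cells covered.

12 -> 11 -> 6 -> 7 -> 8 -> 13 -> 14 -> 15 -> 10 -> 5 -> 4 -> 3 -> 2 -> 1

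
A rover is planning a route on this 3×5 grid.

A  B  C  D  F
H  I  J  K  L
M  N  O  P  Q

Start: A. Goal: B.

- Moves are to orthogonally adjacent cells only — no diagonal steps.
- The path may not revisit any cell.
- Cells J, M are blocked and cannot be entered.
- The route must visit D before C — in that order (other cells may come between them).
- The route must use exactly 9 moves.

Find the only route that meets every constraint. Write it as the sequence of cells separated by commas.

The waypoints must appear in the order D, C, with no cell reused.
Route from A: down to H, right to I, down to N, 2× right (reaching P), 2× up (reaching D), 2× left (reaching B) — 9 moves in all.
Check: order respected (D at step 7, C at step 8); 9 moves as required.

A, H, I, N, O, P, K, D, C, B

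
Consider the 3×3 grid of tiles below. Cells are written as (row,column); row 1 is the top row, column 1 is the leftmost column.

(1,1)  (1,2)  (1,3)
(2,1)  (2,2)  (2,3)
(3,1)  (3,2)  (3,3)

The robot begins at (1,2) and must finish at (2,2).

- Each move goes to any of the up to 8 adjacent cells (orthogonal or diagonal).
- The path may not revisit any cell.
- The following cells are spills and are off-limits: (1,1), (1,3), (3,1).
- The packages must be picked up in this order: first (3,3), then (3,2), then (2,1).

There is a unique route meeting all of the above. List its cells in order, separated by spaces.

The waypoints must appear in the order (3,3), (3,2), (2,1), with no cell reused.
Route from (1,2): down-right to (2,3), down to (3,3), left to (3,2), up-left to (2,1), right to (2,2) — 5 moves in all.
Check: order respected ((3,3) at step 2, (3,2) at step 3, (2,1) at step 4).

(1,2) (2,3) (3,3) (3,2) (2,1) (2,2)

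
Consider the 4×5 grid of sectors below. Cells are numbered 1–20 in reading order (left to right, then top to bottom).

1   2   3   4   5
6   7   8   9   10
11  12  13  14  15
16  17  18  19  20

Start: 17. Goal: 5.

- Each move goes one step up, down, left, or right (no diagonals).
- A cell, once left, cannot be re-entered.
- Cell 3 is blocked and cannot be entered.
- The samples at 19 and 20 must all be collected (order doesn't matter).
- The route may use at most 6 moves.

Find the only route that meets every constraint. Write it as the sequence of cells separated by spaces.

Any route must reach 19 and 20 and still end at 5 within 6 moves, so the order of the required stops is forced.
Route from 17: right 3 to 20, up 3 to 5 — 6 moves in all.
Check: all required cells visited; 6 ≤ 6 moves.

17 18 19 20 15 10 5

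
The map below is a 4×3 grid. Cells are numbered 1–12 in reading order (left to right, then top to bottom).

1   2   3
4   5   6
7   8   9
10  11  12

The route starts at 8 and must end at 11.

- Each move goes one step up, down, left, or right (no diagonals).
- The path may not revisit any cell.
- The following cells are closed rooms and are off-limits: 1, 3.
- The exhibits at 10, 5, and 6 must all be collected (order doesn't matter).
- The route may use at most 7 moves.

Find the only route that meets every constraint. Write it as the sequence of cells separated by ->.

8 -> 9 -> 6 -> 5 -> 4 -> 7 -> 10 -> 11

The budget equals the shortest possible length, so every move has to be on a shortest route through the required cells.
Route from 8: right 1 to 9, up 1 to 6, left 2 to 4, down 2 to 10, right 1 to 11 — 7 moves in all.
Check: all required cells visited; 7 ≤ 7 moves.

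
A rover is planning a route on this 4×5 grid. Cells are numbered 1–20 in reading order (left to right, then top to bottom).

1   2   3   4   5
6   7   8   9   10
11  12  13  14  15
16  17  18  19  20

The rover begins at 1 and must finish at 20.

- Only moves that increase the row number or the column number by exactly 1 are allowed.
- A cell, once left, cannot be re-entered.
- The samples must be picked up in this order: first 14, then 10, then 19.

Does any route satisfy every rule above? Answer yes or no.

10 lies above 14, so going from 14 to 10 would need an upward move — but moves only go right/down, so 14 cannot be visited before 10.

no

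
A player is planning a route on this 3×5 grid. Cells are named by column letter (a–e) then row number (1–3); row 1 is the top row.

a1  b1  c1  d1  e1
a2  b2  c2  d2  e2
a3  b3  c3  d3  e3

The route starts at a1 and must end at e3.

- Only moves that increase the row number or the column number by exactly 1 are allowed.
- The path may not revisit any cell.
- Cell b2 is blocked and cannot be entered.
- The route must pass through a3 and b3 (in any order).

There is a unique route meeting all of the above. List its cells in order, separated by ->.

Moves only go right or down, so the column and row indices never decrease.
Route from a1: down 2 to a3, right 4 to e3 — 6 moves in all.
Check: all required cells visited.

a1 -> a2 -> a3 -> b3 -> c3 -> d3 -> e3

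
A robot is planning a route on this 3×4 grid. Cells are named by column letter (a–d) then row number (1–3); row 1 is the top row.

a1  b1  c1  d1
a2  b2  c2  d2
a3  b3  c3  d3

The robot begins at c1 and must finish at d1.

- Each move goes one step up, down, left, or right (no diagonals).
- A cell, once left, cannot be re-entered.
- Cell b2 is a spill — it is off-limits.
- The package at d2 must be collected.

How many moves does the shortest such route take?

Any route passes through d2 somewhere between c1 and d1. Summing Manhattan distances along the two legs (c1 → d2 → d1) gives a lower bound of 2 + 1 = 3 moves.
A route of 3 moves achieves this: c1 → c2 → d2 → d1.
Since 3 matches the lower bound, it is optimal.

3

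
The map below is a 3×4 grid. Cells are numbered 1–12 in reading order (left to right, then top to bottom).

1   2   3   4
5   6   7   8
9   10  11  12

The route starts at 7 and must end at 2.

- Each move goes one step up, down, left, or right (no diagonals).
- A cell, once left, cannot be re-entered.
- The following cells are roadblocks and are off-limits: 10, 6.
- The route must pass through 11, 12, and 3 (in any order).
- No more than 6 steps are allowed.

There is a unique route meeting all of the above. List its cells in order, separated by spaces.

The 6-move cap with required stops at 11, 12, 3 leaves no slack for detours.
Route from 7: down to 11, right to 12, 2× up (reaching 4), 2× left (reaching 2) — 6 moves in all.
Check: all required cells visited; 6 ≤ 6 moves.

7 11 12 8 4 3 2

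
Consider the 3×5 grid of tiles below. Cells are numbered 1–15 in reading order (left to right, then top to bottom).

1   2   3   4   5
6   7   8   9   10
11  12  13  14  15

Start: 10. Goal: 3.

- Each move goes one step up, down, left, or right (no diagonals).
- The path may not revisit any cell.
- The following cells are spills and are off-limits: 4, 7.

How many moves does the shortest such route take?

The Manhattan distance from 10 to 3 is |2−1| + |5−3| = 3, so at least 3 moves are needed.
A route of 3 moves achieves this: 10 → 9 → 8 → 3.
Since 3 matches the lower bound, it is optimal.

3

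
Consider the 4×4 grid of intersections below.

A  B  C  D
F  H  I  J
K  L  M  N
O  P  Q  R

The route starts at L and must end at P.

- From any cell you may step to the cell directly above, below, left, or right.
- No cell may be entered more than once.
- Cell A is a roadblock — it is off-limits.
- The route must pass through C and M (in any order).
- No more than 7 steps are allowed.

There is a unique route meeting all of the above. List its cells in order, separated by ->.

L -> H -> B -> C -> I -> M -> Q -> P

The budget equals the shortest possible length, so every move has to be on a shortest route through the required cells.
Route from L: up 2 to B, right 1 to C, down 3 to Q, left 1 to P — 7 moves in all.
Check: all required cells visited; 7 ≤ 7 moves.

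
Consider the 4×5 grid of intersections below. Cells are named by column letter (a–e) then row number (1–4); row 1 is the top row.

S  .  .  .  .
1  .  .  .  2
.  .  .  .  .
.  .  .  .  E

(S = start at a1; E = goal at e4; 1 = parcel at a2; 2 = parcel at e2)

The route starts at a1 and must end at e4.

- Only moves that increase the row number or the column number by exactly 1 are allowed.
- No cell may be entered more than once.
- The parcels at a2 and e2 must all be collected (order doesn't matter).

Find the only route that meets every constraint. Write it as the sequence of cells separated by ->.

Moves only go right or down, so the column and row indices never decrease.
Route from a1: down 1 to a2, right 4 to e2, down 2 to e4 — 7 moves in all.
Check: all required cells visited.

a1 -> a2 -> b2 -> c2 -> d2 -> e2 -> e3 -> e4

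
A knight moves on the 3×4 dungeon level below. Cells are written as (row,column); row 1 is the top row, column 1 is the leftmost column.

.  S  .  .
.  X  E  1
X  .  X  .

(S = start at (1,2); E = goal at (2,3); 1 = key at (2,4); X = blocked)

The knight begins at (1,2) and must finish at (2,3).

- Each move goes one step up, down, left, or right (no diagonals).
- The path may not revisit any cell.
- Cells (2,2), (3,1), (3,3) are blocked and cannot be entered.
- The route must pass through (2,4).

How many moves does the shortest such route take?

4

Any route passes through (2,4) somewhere between (1,2) and (2,3). Summing Manhattan distances along the two legs ((1,2) → (2,4) → (2,3)) gives a lower bound of 3 + 1 = 4 moves.
A route of 4 moves achieves this: (1,2) → (1,3) → (1,4) → (2,4) → (2,3).
Since 4 matches the lower bound, it is optimal.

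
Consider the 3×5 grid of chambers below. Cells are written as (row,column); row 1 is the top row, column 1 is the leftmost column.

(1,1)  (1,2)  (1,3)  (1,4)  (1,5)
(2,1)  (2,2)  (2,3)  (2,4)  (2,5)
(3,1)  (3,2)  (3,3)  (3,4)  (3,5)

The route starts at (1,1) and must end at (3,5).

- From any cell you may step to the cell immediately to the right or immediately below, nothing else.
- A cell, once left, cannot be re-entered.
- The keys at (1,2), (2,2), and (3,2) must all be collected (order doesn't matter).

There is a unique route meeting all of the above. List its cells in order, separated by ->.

Moves only go right or down, so the column and row indices never decrease.
Route from (1,1): right to (1,2), 2× down (reaching (3,2)), 3× right (reaching (3,5)) — 6 moves in all.
Check: all required cells visited.

(1,1) -> (1,2) -> (2,2) -> (3,2) -> (3,3) -> (3,4) -> (3,5)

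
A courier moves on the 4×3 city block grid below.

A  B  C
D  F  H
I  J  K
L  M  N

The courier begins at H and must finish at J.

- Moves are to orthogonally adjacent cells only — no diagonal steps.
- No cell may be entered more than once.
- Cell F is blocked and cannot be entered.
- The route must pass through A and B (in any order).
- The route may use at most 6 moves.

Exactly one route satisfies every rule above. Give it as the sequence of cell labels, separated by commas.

H, C, B, A, D, I, J

The budget equals the shortest possible length, so every move has to be on a shortest route through the required cells.
Route from H: up to C, 2× left (reaching A), 2× down (reaching I), right to J — 6 moves in all.
Check: all required cells visited; 6 ≤ 6 moves.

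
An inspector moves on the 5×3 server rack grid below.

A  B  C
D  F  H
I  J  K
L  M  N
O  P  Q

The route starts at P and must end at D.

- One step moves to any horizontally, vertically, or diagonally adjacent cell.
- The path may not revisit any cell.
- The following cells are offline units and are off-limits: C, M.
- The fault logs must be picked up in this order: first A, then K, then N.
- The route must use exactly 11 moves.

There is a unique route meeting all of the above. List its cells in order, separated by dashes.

P - O - L - I - F - A - B - H - K - N - J - D

The waypoints must appear in the order A, K, N, with no cell reused.
Route from P: left 1 to O, up 2 to I, up-right 1 to F, up-left 1 to A, right 1 to B, down-right 1 to H, down 2 to N, up-left 2 to D — 11 moves in all.
Check: order respected (A at step 5, K at step 8, N at step 9); 11 moves as required.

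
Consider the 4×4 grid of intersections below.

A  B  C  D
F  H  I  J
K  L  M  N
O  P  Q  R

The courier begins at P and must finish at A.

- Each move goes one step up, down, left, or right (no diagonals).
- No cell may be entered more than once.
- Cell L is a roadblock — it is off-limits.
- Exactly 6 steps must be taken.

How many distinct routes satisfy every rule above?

Need simple routes of exactly 6 moves from P to A (Manhattan distance 4, so 1 moves are spent on a detour and 1 undoing it).
Enumerating: P O K F H B A | P Q M I C B A | P Q M I H B A | P Q M I H F A.
That gives 4 routes.

4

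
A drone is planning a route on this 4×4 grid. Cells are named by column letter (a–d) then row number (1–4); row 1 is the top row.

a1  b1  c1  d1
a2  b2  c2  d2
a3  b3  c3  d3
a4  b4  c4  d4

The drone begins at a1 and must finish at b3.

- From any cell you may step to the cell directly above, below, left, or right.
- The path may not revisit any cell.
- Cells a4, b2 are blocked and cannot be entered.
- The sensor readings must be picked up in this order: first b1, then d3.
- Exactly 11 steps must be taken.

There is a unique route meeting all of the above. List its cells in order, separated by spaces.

The waypoints must appear in the order b1, d3, with no cell reused.
Route from a1: right 3 to d1, down 1 to d2, left 1 to c2, down 1 to c3, right 1 to d3, down 1 to d4, left 2 to b4, up 1 to b3 — 11 moves in all.
Check: order respected (b1 at step 1, d3 at step 7); 11 moves as required.

a1 b1 c1 d1 d2 c2 c3 d3 d4 c4 b4 b3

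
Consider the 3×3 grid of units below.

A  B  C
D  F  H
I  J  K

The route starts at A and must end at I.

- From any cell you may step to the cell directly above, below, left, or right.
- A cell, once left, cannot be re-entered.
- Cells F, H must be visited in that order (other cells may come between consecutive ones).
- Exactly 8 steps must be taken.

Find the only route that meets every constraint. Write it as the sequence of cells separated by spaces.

The waypoints must appear in the order F, H, with no cell reused.
Route from A: down to D, right to F, up to B, right to C, 2× down (reaching K), 2× left (reaching I) — 8 moves in all.
Check: order respected (F at step 2, H at step 5); 8 moves as required.

A D F B C H K J I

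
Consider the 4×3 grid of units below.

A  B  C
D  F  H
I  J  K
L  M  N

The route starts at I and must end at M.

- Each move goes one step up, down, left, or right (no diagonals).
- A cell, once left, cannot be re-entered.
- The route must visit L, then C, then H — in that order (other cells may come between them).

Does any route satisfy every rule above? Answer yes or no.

no

Even ignoring the required order, no revisit-free route from I to M manages to pass through all of L, C, and H: branching out from I, every path either misses one of them or, having collected them, can no longer reach M without re-entering a cell.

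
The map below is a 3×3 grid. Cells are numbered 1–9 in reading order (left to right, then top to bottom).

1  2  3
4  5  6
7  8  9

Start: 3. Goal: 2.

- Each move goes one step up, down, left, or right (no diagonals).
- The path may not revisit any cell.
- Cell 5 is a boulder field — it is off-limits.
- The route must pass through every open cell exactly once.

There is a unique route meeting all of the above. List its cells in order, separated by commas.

3, 6, 9, 8, 7, 4, 1, 2

Need to visit all 8 open cells exactly once, starting at 3 and ending at 2.
Cell 6 has only two open neighbours (3 and 9), so the path must pass straight through it: one of those is the cell it's entered from and the other is where it exits.
Route from 3: down 2 to 9, left 2 to 7, up 2 to 1, right 1 to 2 — 7 moves in all.
Check: all 8 open cells covered.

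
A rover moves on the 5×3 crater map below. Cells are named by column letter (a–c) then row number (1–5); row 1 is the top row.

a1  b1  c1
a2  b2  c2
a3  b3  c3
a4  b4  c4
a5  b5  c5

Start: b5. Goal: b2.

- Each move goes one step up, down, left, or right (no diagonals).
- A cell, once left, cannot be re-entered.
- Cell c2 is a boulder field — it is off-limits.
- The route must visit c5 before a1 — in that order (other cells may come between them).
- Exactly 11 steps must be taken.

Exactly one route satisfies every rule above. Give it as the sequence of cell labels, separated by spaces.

The waypoints must appear in the order c5, a1, with no cell reused.
Route from b5: right 1 to c5, up 2 to c3, left 1 to b3, down 1 to b4, left 1 to a4, up 3 to a1, right 1 to b1, down 1 to b2 — 11 moves in all.
Check: order respected (c5 at step 1, a1 at step 9); 11 moves as required.

b5 c5 c4 c3 b3 b4 a4 a3 a2 a1 b1 b2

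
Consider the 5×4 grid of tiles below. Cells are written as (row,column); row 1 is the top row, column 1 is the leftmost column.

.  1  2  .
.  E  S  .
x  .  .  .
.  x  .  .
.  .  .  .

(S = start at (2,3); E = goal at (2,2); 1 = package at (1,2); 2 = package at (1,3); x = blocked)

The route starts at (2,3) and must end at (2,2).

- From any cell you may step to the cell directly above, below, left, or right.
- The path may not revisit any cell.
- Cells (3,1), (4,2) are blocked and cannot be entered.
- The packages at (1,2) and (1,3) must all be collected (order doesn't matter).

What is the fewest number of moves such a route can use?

3

Any route passes through (1,2) and (1,3) in some order between (2,3) and (2,2). Summing Manhattan distances along each leg and taking the cheapest ordering ((2,3) → (1,3) → (1,2) → (2,2)) gives a lower bound of 1 + 1 + 1 = 3 moves.
A route of 3 moves achieves this: (2,3) → (1,3) → (1,2) → (2,2).
Since 3 matches the lower bound, it is optimal.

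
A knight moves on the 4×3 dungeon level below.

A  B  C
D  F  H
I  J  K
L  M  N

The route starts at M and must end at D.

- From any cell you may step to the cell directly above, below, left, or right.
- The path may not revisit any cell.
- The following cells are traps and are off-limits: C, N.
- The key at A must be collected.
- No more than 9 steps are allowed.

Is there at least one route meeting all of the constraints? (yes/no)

yes

One route that works: M → J → F → B → A → D.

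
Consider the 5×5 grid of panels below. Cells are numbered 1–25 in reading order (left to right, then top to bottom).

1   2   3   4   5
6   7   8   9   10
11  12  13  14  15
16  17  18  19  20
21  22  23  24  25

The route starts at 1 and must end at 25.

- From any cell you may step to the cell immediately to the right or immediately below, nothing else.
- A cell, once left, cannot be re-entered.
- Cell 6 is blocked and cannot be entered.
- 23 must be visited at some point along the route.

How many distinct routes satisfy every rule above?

A right/down-only route from 1 to 25 makes exactly 4 down-moves and 4 right-moves in some order.
With no other constraints that would be C(8,4) = 70 routes.
Split at 23 and multiply the segment counts (each segment already excludes blocked cells): 1→23: 5; 23→25: 1; product = 5.
That gives 5 routes.

5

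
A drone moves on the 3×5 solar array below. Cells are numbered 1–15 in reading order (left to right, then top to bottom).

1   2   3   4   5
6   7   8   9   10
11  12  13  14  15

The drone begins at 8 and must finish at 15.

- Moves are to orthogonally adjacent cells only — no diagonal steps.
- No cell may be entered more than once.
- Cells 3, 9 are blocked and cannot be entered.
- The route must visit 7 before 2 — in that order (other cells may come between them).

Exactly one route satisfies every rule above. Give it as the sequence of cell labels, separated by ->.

The waypoints must appear in the order 7, 2, with no cell reused.
Route from 8: left to 7, up to 2, left to 1, 2× down (reaching 11), 4× right (reaching 15) — 9 moves in all.
Check: order respected (7 at step 1, 2 at step 2).

8 -> 7 -> 2 -> 1 -> 6 -> 11 -> 12 -> 13 -> 14 -> 15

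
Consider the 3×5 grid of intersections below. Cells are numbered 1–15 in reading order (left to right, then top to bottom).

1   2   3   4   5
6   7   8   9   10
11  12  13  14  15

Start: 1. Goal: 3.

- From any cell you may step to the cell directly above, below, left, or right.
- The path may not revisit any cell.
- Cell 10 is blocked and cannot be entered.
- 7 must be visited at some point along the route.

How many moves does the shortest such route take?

4

Any route passes through 7 somewhere between 1 and 3. Summing Manhattan distances along the two legs (1 → 7 → 3) gives a lower bound of 2 + 2 = 4 moves.
A route of 4 moves achieves this: 1 → 6 → 7 → 2 → 3.
Since 4 matches the lower bound, it is optimal.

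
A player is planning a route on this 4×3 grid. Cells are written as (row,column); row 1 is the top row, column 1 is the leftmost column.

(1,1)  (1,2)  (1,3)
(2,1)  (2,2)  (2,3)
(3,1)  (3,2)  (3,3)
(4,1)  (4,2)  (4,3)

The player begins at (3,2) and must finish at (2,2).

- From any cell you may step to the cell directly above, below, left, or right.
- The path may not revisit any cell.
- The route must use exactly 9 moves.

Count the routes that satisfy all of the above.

Need simple routes of exactly 9 moves from (3,2) to (2,2) (Manhattan distance 1, so 4 moves are spent on a detour and 4 undoing it).
Enumerating: (3,2) (4,2) (4,1) (3,1) (2,1) (1,1) (1,2) (1,3) (2,3) (2,2) | (3,2) (4,2) (4,3) (3,3) (2,3) (1,3) (1,2) (1,1) (2,1) (2,2) | (3,2) (3,1) (4,1) (4,2) (4,3) (3,3) (2,3) (1,3) (1,2) (2,2) | (3,2) (3,3) (4,3) (4,2) (4,1) (3,1) (2,1) (1,1) (1,2) (2,2).
That gives 4 routes.

4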